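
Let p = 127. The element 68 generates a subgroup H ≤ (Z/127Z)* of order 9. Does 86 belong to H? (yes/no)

no

86 ∈ ⟨68⟩ iff 86^9 ≡ 1 (mod 127), since |⟨68⟩| = 9.
86^9 mod 127 = 119.
Since 119 ≠ 1, 86 does not lie in the subgroup.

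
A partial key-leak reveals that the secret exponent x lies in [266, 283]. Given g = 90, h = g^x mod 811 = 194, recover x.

Compute 90^266 mod 811 = 169, then multiply by 90 repeatedly:
  90^266=169  90^267=612  90^268=743  90^269=368  90^270=680
  90^271=375  90^272=499  90^273=305  90^274=687  90^275=194
Found 194 at exponent 275.

275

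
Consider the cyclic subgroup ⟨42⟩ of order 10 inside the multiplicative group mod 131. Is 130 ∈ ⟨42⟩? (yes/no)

130 ∈ ⟨42⟩ iff 130^10 ≡ 1 (mod 131), since |⟨42⟩| = 10.
130^10 mod 131 = 1.
Since 1 = 1, 130 lies in the subgroup.

yes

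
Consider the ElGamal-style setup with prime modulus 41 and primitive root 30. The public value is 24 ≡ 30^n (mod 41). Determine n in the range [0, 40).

11

Successive powers of 30 modulo 41:
  30^0=1  30^1=30  30^2=39  30^3=22  30^4=4  30^5=38
  30^6=33  30^7=6  30^8=16  30^9=29  30^10=9  30^11=24
So 30^11 ≡ 24 (mod 41), giving n = 11.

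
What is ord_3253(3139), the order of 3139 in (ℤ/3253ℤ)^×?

The order of 3139 must divide p − 1 = 3252 = 2^2 · 3 · 271.
Divisors: 1, 2, 3, 4, 6, 12, 271, 542, 813, 1084, 1626, 3252.
Check each in increasing order: 3139^1 ≡ 3139;  3139^2 ≡ 3237;  3139^3 ≡ 1824;  3139^4 ≡ 256;  3139^6 ≡ 2410;  3139^12 ≡ 1495;  3139^271 ≡ 2904;  3139^542 ≡ 1440;  3139^813 ≡ 1655;  3139^1084 ≡ 1439;  3139^1626 ≡ 3252;  3139^3252 ≡ 1.
Smallest exponent giving 1 is 3252.

3252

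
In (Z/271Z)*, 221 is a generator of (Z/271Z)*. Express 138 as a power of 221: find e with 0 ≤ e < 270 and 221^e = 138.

164

Baby-step giant-step with m = ceil(sqrt(270)) = 17.
Baby table (221^j mod 271 for j=0..16):
  0:1  1:221  2:61  3:202  4:198  5:127  6:154  7:159
  8:180  9:214  10:140  11:46  12:139  13:96  14:78  15:165
  16:151
Giant step factor: 221^(-17) ≡ 107 (mod 271).
Scan 138·107^i mod 271 for i = 0, 1, …:
  i=0: 138   i=1: 132   i=2: 32   i=3: 172
  i=4: 247   i=5: 142   i=6: 18   i=7: 29
  i=8: 122   i=9: 46
Match at i=9, j=11: e = 9·17 + 11 = 164.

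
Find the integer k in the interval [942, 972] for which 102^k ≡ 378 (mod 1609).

Compute 102^942 mod 1609 = 1489, then multiply by 102 repeatedly:
  102^942=1489  102^943=632  102^944=104  102^945=954  102^946=768
  102^947=1104  102^948=1587  102^949=974  102^950=1199  102^951=14
  102^952=1428  102^953=846  102^954=1015  102^955=554  102^956=193
  102^957=378
Found 378 at exponent 957.

957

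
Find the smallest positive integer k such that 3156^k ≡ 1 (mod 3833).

The order of 3156 must divide p − 1 = 3832 = 2^3 · 479.
Divisors: 1, 2, 4, 8, 479, 958, 1916, 3832.
Check each in increasing order: 3156^1 ≡ 3156;  3156^2 ≡ 2202;  3156^4 ≡ 59;  3156^8 ≡ 3481;  3156^479 ≡ 19;  3156^958 ≡ 361;  3156^1916 ≡ 3832;  3156^3832 ≡ 1.
Smallest exponent giving 1 is 3832.

3832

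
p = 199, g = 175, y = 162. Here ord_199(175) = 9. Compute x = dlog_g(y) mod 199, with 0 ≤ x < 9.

5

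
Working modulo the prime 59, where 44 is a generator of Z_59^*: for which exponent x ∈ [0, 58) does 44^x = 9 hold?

Successive powers of 44 modulo 59:
  44^0=1  44^1=44  44^2=48  44^3=47  44^4=3  44^5=14
  44^6=26  44^7=23  44^8=9
So 44^8 ≡ 9 (mod 59), giving x = 8.

8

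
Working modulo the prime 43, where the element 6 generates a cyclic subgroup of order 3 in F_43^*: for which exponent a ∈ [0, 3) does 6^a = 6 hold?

1

Successive powers of 6 modulo 43:
  6^0=1  6^1=6
So 6^1 ≡ 6 (mod 43), giving a = 1.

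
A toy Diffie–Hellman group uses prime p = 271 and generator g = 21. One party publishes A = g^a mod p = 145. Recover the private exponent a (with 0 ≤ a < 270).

185

Baby-step giant-step with m = ceil(sqrt(270)) = 17.
Baby table (21^j mod 271 for j=0..16):
  0:1  1:21  2:170  3:47  4:174  5:131  6:41  7:48
  8:195  9:30  10:88  11:222  12:55  13:71  14:136  15:146
  16:85
Giant step factor: 21^(-17) ≡ 75 (mod 271).
Scan 145·75^i mod 271 for i = 0, 1, …:
  i=0: 145   i=1: 35   i=2: 186   i=3: 129
  i=4: 190   i=5: 158   i=6: 197   i=7: 141
  i=8: 6   i=9: 179   i=10: 146
Match at i=10, j=15: a = 10·17 + 15 = 185.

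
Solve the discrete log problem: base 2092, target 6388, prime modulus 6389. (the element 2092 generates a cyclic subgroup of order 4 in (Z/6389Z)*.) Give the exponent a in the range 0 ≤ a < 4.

2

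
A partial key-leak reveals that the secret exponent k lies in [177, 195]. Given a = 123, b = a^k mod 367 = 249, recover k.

187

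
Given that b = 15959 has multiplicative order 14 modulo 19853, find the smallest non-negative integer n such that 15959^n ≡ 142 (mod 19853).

3

Successive powers of 15959 modulo 19853:
  15959^0=1  15959^1=15959  15959^2=15397  15959^3=142
So 15959^3 ≡ 142 (mod 19853), giving n = 3.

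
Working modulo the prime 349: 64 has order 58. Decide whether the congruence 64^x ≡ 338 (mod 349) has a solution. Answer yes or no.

338 ∈ ⟨64⟩ iff 338^58 ≡ 1 (mod 349), since |⟨64⟩| = 58.
338^58 mod 349 = 348.
Since 348 ≠ 1, 338 does not lie in the subgroup.

no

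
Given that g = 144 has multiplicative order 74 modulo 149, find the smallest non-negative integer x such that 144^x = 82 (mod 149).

Baby-step giant-step with m = ceil(sqrt(74)) = 9.
Baby table (144^j mod 149 for j=0..8):
  0:1  1:144  2:25  3:24  4:29  5:4  6:129  7:100
  8:96
Giant step factor: 144^(-9) ≡ 9 (mod 149).
Scan 82·9^i mod 149 for i = 0, 1, …:
  i=0: 82   i=1: 142   i=2: 86   i=3: 29
Match at i=3, j=4: x = 3·9 + 4 = 31.

31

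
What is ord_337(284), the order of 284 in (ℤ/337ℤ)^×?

336

The order of 284 must divide p − 1 = 336 = 2^4 · 3 · 7.
Divisors: 1, 2, 3, 4, 6, 7, 8, 12, 14, 16, 21, 24, 28, 42, 48, 56, 84, 112, 168, 336.
Check each in increasing order: 284^1 ≡ 284;  284^2 ≡ 113;  284^3 ≡ 77;  284^4 ≡ 300;  284^6 ≡ 200;  284^7 ≡ 184;  284^8 ≡ 21;  284^12 ≡ 234;  284^14 ≡ 156;  284^16 ≡ 104;  284^21 ≡ 59;  284^24 ≡ 162;  284^28 ≡ 72;  284^42 ≡ 111;  284^48 ≡ 295;  284^56 ≡ 129;  284^84 ≡ 189;  284^112 ≡ 128;  284^168 ≡ 336;  284^336 ≡ 1.
Smallest exponent giving 1 is 336.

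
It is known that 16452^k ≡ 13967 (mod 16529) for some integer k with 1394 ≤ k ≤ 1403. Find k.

1398

Compute 16452^1394 mod 16529 = 9163, then multiply by 16452 repeatedly:
  16452^1394=9163  16452^1395=5196  16452^1396=13133  16452^1397=13557  16452^1398=13967
Found 13967 at exponent 1398.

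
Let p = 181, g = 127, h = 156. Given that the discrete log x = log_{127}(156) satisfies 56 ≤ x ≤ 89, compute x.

78

Compute 127^56 mod 181 = 87, then multiply by 127 repeatedly:
  127^56=87  127^57=8  127^58=111  127^59=160  127^60=48
  127^61=123  127^62=55  127^63=107  127^64=14  127^65=149
  127^66=99  127^67=84  127^68=170  127^69=51  127^70=142
  127^71=115  127^72=125  127^73=128  127^74=147  127^75=26
  127^76=44  127^77=158  127^78=156
Found 156 at exponent 78.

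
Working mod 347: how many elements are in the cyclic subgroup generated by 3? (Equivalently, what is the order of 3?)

173

The order of 3 must divide p − 1 = 346 = 2 · 173.
Divisors: 1, 2, 173, 346.
Check each in increasing order: 3^1 ≡ 3;  3^2 ≡ 9;  3^173 ≡ 1.
Smallest exponent giving 1 is 173.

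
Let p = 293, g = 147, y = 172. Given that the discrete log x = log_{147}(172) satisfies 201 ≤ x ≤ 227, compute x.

208

Compute 147^201 mod 293 = 41, then multiply by 147 repeatedly:
  147^201=41  147^202=167  147^203=230  147^204=115  147^205=204
  147^206=102  147^207=51  147^208=172
Found 172 at exponent 208.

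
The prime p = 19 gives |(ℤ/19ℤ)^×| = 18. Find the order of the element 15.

The order of 15 must divide p − 1 = 18 = 2 · 3^2.
Divisors: 1, 2, 3, 6, 9, 18.
Check each in increasing order: 15^1 ≡ 15;  15^2 ≡ 16;  15^3 ≡ 12;  15^6 ≡ 11;  15^9 ≡ 18;  15^18 ≡ 1.
Smallest exponent giving 1 is 18.

18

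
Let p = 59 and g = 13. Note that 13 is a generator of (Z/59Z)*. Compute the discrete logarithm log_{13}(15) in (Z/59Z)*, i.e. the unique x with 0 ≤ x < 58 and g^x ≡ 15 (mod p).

Successive powers of 13 modulo 59:
  13^0=1  13^1=13  13^2=51  13^3=14  13^4=5  13^5=6
  13^6=19  13^7=11  13^8=25  13^9=30  13^10=36  13^11=55
  13^12=7  13^13=32  13^14=3  13^15=39  13^16=35  13^17=42
  13^18=15
So 13^18 ≡ 15 (mod 59), giving x = 18.

18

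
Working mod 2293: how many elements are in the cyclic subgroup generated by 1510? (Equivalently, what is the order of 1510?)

The order of 1510 must divide p − 1 = 2292 = 2^2 · 3 · 191.
Divisors: 1, 2, 3, 4, 6, 12, 191, 382, 573, 764, 1146, 2292.
Check each in increasing order: 1510^1 ≡ 1510;  1510^2 ≡ 858;  1510^3 ≡ 35;  1510^4 ≡ 111;  1510^6 ≡ 1225;  1510^12 ≡ 1003;  1510^191 ≡ 2180;  1510^382 ≡ 1304;  1510^573 ≡ 1693;  1510^764 ≡ 1303;  1510^1146 ≡ 2292;  1510^2292 ≡ 1.
Smallest exponent giving 1 is 2292.

2292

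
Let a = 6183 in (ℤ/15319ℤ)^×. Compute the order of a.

7659

The order of 6183 must divide p − 1 = 15318 = 2 · 3^2 · 23 · 37.
Divisors: 1, 2, 3, 6, 9, 18, 23, 37, 46, 69, 74, 111, 138, 207, 222, 333, 414, 666, 851, 1702, 2553, 5106, 7659, 15318.
Check each in increasing order: 6183^1 ≡ 6183;  6183^2 ≡ 8584;  6183^3 ≡ 9856;  6183^6 ≡ 2957;  6183^9 ≡ 7454;  6183^18 ≡ 103;  6183^23 ≡ 4281;  6183^37 ≡ 14808;  6183^46 ≡ 5437;  6183^69 ≡ 6236;  6183^74 ≡ 698;  6183^111 ≡ 10978;  6183^138 ≡ 8074;  6183^207 ≡ 11230;  6183^222 ≡ 1911;  6183^333 ≡ 7247;  6183^414 ≡ 6892;  6183^666 ≡ 5477;  6183^851 ≡ 1132;  6183^1702 ≡ 9947;  6183^2553 ≡ 539;  6183^5106 ≡ 14779;  6183^7659 ≡ 1.
Smallest exponent giving 1 is 7659.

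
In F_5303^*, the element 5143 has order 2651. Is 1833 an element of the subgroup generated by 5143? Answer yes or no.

1833 ∈ ⟨5143⟩ iff 1833^2651 ≡ 1 (mod 5303), since |⟨5143⟩| = 2651.
1833^2651 mod 5303 = 1.
Since 1 = 1, 1833 lies in the subgroup.

yes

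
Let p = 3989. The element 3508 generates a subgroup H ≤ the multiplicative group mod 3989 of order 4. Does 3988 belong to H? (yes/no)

yes

3988 ∈ ⟨3508⟩ iff 3988^4 ≡ 1 (mod 3989), since |⟨3508⟩| = 4.
3988^4 mod 3989 = 1.
Since 1 = 1, 3988 lies in the subgroup.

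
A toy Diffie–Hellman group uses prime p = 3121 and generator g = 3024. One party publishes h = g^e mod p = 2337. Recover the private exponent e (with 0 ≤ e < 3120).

1686

Baby-step giant-step with m = ceil(sqrt(3120)) = 56.
Baby table (3024^j mod 3121 for j=0..55):
  0:1  1:3024  2:46  3:1780  4:2116  5:734  6:585  7:2554
  8:1942  9:2007  10:1944  11:1813  12:2036  13:2252  14:26  15:599
  16:1196  17:2586  18:1959  19:358  20:2726  21:863  22:556  23:2246
  24:608  25:323  26:3000  27:2374  28:676  29:3090  30:3007  31:1695
  32:998  33:3066  34:2214  35:591  36:1972  37:2218  38:203  39:2156
  40:3096  41:2425  42:1971  43:2315  44:157  45:376  46:980  47:1691
  48:1386  49:2882  50:1336  51:1490  52:2157  53:2999  54:2471  55:630
Giant step factor: 3024^(-56) ≡ 760 (mod 3121).
Scan 2337·760^i mod 3121 for i = 0, 1, …:
  i=0: 2337   i=1: 271   i=2: 3095   i=3: 2087
  i=4: 652   i=5: 2402   i=6: 2856   i=7: 1465
  i=8: 2324   i=9: 2875     …   i=29: 1705
  i=30: 585
Match at i=30, j=6: e = 30·56 + 6 = 1686.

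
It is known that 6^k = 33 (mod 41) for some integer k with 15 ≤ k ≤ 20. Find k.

Compute 6^15 mod 41 = 3, then multiply by 6 repeatedly:
  6^15=3  6^16=18  6^17=26  6^18=33
Found 33 at exponent 18.

18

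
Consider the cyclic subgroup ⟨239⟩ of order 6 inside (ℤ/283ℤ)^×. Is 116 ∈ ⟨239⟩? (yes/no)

no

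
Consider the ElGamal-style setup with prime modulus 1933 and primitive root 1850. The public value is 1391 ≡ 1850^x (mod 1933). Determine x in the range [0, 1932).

1181

Baby-step giant-step with m = ceil(sqrt(1932)) = 44.
Baby table (1850^j mod 1933 for j=0..43):
  0:1  1:1850  2:1090  3:381  4:1238  5:1628  6:186  7:26
  8:1708  9:1278  10:241  11:1260  12:1735  13:970  14:676  15:1882
  16:367  17:467  18:1832  19:651  20:91  21:179  22:607  23:1810
  24:544  25:1240  26:1462  27:433  28:788  29:318  30:668  31:613
  32:1312  33:1285  34:1593  35:1158  36:536  37:1904  38:474  39:1251
  40:549  41:825  42:1113  43:405
Giant step factor: 1850^(-44) ≡ 141 (mod 1933).
Scan 1391·141^i mod 1933 for i = 0, 1, …:
  i=0: 1391   i=1: 898   i=2: 973   i=3: 1883
  i=4: 682   i=5: 1445   i=6: 780   i=7: 1732
  i=8: 654   i=9: 1363     …   i=25: 603
  i=26: 1904
Match at i=26, j=37: x = 26·44 + 37 = 1181.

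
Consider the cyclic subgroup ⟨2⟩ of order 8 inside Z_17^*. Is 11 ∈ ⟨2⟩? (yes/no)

⟨2⟩ has order 8; its elements mod 17 are {1, 2, 4, 8, 9, 13, 15, 16}.
11 is not in this set.

no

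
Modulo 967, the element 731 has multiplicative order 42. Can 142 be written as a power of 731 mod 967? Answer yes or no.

yes

142 ∈ ⟨731⟩ iff 142^42 ≡ 1 (mod 967), since |⟨731⟩| = 42.
142^42 mod 967 = 1.
Since 1 = 1, 142 lies in the subgroup.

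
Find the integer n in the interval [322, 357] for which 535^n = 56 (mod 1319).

Compute 535^322 mod 1319 = 991, then multiply by 535 repeatedly:
  535^322=991  535^323=1266  535^324=663  535^325=1213  535^326=7
  535^327=1107  535^328=14  535^329=895  535^330=28  535^331=471
  535^332=56
Found 56 at exponent 332.

332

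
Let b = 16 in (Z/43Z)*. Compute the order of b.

7

The order of 16 must divide p − 1 = 42 = 2 · 3 · 7.
Divisors: 1, 2, 3, 6, 7, 14, 21, 42.
Check each in increasing order: 16^1 ≡ 16;  16^2 ≡ 41;  16^3 ≡ 11;  16^6 ≡ 35;  16^7 ≡ 1.
Smallest exponent giving 1 is 7.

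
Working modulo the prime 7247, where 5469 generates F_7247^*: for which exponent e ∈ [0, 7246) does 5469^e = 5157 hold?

Baby-step giant-step with m = ceil(sqrt(7246)) = 86.
Baby table (5469^j mod 7247 for j=0..85):
  0:1  1:5469  2:1592  3:3001  4:5261  5:1819  6:5227  7:4295
  8:1828  9:3719  10:4129  11:7096  12:339  13:6006  14:3410  15:2759
  16:717  17:646  18:3685  19:6605  20:3697  21:7010  22:1060  23:6787
  24:6216  25:6874  26:3717  27:438  28:3912  29:1584  30:2731  31:7019
  32:6799  33:6621  34:4237  35:3494  36:5594  37:3999  38:6332  39:3542
  40:7214  41:698  42:5440  43:2425  44:315  45:5196  46:1437  47:3205
  48:4899  49:472  50:1436  51:4983  52:3307  53:4718  54:3422  55:3164
  56:5327  57:423  58:1594  59:6692  60:1198  61:574  62:1255  63:686
  64:5035  65:5062  66:538  67:40  68:1350  69:5704  70:4088  71:277
  72:290  73:6164  74:5119  75:650  76:3820  77:5726  78:1207  79:6313
  80:1089  81:5954  82:1655  83:6939  84:4099  85:2460
Giant step factor: 5469^(-86) ≡ 379 (mod 7247).
Scan 5157·379^i mod 7247 for i = 0, 1, …:
  i=0: 5157   i=1: 5060   i=2: 4532   i=3: 89
  i=4: 4743   i=5: 341   i=6: 6040   i=7: 6355
  i=8: 2541   i=9: 6435     …   i=48: 6165
  i=49: 3001
Match at i=49, j=3: e = 49·86 + 3 = 4217.

4217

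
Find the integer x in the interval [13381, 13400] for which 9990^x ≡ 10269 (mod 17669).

13394

Compute 9990^13381 mod 17669 = 65, then multiply by 9990 repeatedly:
  9990^13381=65  9990^13382=13266  9990^13383=9840  9990^13384=8953  9990^13385=17661
  9990^13386=8425  9990^13387=8303  9990^13388=8684  9990^13389=16039  9990^13390=7118
  9990^13391=8764  9990^13392=2465  9990^13393=12433  9990^13394=10269
Found 10269 at exponent 13394.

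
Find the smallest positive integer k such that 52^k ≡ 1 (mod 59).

58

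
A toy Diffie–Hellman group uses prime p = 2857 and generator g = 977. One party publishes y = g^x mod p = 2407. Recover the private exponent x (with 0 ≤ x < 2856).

1982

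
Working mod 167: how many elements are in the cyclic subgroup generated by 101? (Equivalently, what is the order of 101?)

166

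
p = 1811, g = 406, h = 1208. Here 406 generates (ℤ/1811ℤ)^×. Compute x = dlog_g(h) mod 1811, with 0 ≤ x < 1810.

293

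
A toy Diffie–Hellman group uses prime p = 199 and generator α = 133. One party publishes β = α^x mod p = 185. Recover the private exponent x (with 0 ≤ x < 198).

Baby-step giant-step with m = ceil(sqrt(198)) = 15.
Baby table (133^j mod 199 for j=0..14):
  0:1  1:133  2:177  3:59  4:86  5:95  6:98  7:99
  8:33  9:11  10:70  11:156  12:52  13:150  14:50
Giant step factor: 133^(-15) ≡ 12 (mod 199).
Scan 185·12^i mod 199 for i = 0, 1, …:
  i=0: 185   i=1: 31   i=2: 173   i=3: 86
Match at i=3, j=4: x = 3·15 + 4 = 49.

49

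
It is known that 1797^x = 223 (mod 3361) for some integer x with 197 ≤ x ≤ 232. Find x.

200

Compute 1797^197 mod 3361 = 3330, then multiply by 1797 repeatedly:
  1797^197=3330  1797^198=1430  1797^199=1906  1797^200=223
Found 223 at exponent 200.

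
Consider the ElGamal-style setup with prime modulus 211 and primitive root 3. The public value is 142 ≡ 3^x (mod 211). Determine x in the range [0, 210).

43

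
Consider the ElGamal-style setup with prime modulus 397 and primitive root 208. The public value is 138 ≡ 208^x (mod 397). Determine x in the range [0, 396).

239

Baby-step giant-step with m = ceil(sqrt(396)) = 20.
Baby table (208^j mod 397 for j=0..19):
  0:1  1:208  2:388  3:113  4:81  5:174  6:65  7:22
  8:209  9:199  10:104  11:194  12:255  13:239  14:87  15:231
  16:11  17:303  18:298  19:52
Giant step factor: 208^(-20) ≡ 176 (mod 397).
Scan 138·176^i mod 397 for i = 0, 1, …:
  i=0: 138   i=1: 71   i=2: 189   i=3: 313
  i=4: 302   i=5: 351   i=6: 241   i=7: 334
  i=8: 28   i=9: 164   i=10: 280   i=11: 52
Match at i=11, j=19: x = 11·20 + 19 = 239.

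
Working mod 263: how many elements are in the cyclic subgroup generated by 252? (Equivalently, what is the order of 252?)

262

The order of 252 must divide p − 1 = 262 = 2 · 131.
Divisors: 1, 2, 131, 262.
Check each in increasing order: 252^1 ≡ 252;  252^2 ≡ 121;  252^131 ≡ 262;  252^262 ≡ 1.
Smallest exponent giving 1 is 262.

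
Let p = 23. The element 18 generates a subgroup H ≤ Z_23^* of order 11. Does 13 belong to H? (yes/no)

⟨18⟩ has order 11; its elements mod 23 are {1, 2, 3, 4, 6, 8, 9, 12, 13, 16, 18}.
13 is in this set.

yes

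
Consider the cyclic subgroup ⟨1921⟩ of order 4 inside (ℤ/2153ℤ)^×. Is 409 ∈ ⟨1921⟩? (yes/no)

no

⟨1921⟩ has order 4; its elements mod 2153 are {1, 232, 1921, 2152}.
409 is not in this set.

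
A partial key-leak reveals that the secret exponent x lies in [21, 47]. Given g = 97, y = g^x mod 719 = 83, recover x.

26

Compute 97^21 mod 719 = 677, then multiply by 97 repeatedly:
  97^21=677  97^22=240  97^23=272  97^24=500  97^25=327
  97^26=83
Found 83 at exponent 26.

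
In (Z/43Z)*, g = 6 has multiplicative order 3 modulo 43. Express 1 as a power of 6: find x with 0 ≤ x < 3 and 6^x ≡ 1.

Successive powers of 6 modulo 43:
  6^0=1
So 6^0 ≡ 1 (mod 43), giving x = 0.

0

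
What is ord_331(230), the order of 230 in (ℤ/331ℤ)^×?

165

The order of 230 must divide p − 1 = 330 = 2 · 3 · 5 · 11.
Divisors: 1, 2, 3, 5, 6, 10, 11, 15, 22, 30, 33, 55, 66, 110, 165, 330.
Check each in increasing order: 230^1 ≡ 230;  230^2 ≡ 271;  230^3 ≡ 102;  230^5 ≡ 169;  230^6 ≡ 143;  230^10 ≡ 95;  230^11 ≡ 4;  230^15 ≡ 167;  230^22 ≡ 16;  230^30 ≡ 85;  230^33 ≡ 64;  230^55 ≡ 31;  230^66 ≡ 124;  230^110 ≡ 299;  230^165 ≡ 1.
Smallest exponent giving 1 is 165.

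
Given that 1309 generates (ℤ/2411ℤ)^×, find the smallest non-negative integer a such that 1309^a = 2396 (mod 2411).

1889

Baby-step giant-step with m = ceil(sqrt(2410)) = 50.
Baby table (1309^j mod 2411 for j=0..49):
  0:1  1:1309  2:1671  3:562  4:303  5:1223  6:3  7:1516
  8:191  9:1686  10:909  11:1258  12:9  13:2137  14:573  15:236
  16:316  17:1363  18:27  19:1589  20:1719  21:708  22:948  23:1678
  24:81  25:2356  26:335  27:2124  28:433  29:212  30:243  31:2246
  32:1005  33:1550  34:1299  35:636  36:729  37:1916  38:604  39:2239
  40:1486  41:1908  42:2187  43:926  44:1812  45:1895  46:2047  47:902
  48:1739  49:367
Giant step factor: 1309^(-50) ≡ 1661 (mod 2411).
Scan 2396·1661^i mod 2411 for i = 0, 1, …:
  i=0: 2396   i=1: 1606   i=2: 1000   i=3: 2232
  i=4: 1645   i=5: 682   i=6: 2043   i=7: 1146
  i=8: 1227   i=9: 752     …   i=36: 476
  i=37: 2239
Match at i=37, j=39: a = 37·50 + 39 = 1889.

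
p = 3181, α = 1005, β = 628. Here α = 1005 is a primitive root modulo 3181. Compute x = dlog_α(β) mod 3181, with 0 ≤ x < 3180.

2057

Baby-step giant-step with m = ceil(sqrt(3180)) = 57.
Baby table (1005^j mod 3181 for j=0..56):
  0:1  1:1005  2:1648  3:2120  4:2511  5:1022  6:2828  7:1507
  8:379  9:2356  10:1116  11:1868  12:550  13:2437  14:2996  15:1754
  16:496  17:2244  18:3072  19:1790  20:1685  21:1133  22:3048  23:3118
  24:305  25:1149  26:42  27:857  28:2415  29:3153  30:489  31:1571
  32:1079  33:2855  34:13  35:341  36:2338  37:2112  38:833  39:562
  40:1773  41:505  42:1746  43:1999  44:1784  45:2017  46:788  47:3052
  48:776  49:535  50:86  51:543  52:1764  53:1003  54:2819  55:2005
  56:1452
Giant step factor: 1005^(-57) ≡ 971 (mod 3181).
Scan 628·971^i mod 3181 for i = 0, 1, …:
  i=0: 628   i=1: 2217   i=2: 2351   i=3: 2044
  i=4: 2961   i=5: 2688   i=6: 1628   i=7: 3012
  i=8: 1313   i=9: 2523     …   i=35: 2766
  i=36: 1022
Match at i=36, j=5: x = 36·57 + 5 = 2057.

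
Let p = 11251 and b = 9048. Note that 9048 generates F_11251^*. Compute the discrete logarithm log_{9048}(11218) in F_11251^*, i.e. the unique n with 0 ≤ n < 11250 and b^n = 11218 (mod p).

11077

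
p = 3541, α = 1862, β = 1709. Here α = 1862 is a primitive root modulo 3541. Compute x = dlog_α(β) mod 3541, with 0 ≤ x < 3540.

2328

Baby-step giant-step with m = ceil(sqrt(3540)) = 60.
Baby table (1862^j mod 3541 for j=0..59):
  0:1  1:1862  2:405  3:3418  4:1139  5:3300  6:965  7:1543
  8:1315  9:1699  10:1425  11:1141  12:3483  13:1775  14:1297  15:52
  16:1217  17:3355  18:686  19:2572  20:1632  21:606  22:2334  23:1101
  24:3364  25:3280  26:2676  27:525  28:234  29:165  30:2704  31:3087
  32:951  33:262  34:2727  35:3421  36:3184  37:974  38:596  39:1419
  40:592  41:1053  42:2513  43:1545  44:1498  45:2509  46:1179  47:3419
  48:3001  49:164  50:842  51:2682  52:1074  53:2664  54:2968  55:2456
  56:1641  57:3200  58:2438  59:3535
Giant step factor: 1862^(-60) ≡ 3412 (mod 3541).
Scan 1709·3412^i mod 3541 for i = 0, 1, …:
  i=0: 1709   i=1: 2622   i=2: 1698   i=3: 500
  i=4: 2779   i=5: 2691   i=6: 3420   i=7: 1445
  i=8: 1268   i=9: 2855     …   i=37: 2557
  i=38: 3001
Match at i=38, j=48: x = 38·60 + 48 = 2328.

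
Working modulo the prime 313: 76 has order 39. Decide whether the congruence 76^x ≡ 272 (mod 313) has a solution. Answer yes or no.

272 ∈ ⟨76⟩ iff 272^39 ≡ 1 (mod 313), since |⟨76⟩| = 39.
272^39 mod 313 = 308.
Since 308 ≠ 1, 272 does not lie in the subgroup.

no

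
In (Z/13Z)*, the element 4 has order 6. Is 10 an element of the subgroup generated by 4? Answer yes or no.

yes

⟨4⟩ has order 6; its elements mod 13 are {1, 3, 4, 9, 10, 12}.
10 is in this set.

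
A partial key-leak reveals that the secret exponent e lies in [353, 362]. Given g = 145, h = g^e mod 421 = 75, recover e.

360

Compute 145^353 mod 421 = 88, then multiply by 145 repeatedly:
  145^353=88  145^354=130  145^355=326  145^356=118  145^357=270
  145^358=418  145^359=407  145^360=75
Found 75 at exponent 360.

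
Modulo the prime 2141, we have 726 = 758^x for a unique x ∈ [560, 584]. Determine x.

Compute 758^560 mod 2141 = 2103, then multiply by 758 repeatedly:
  758^560=2103  758^561=1170  758^562=486  758^563=136  758^564=320
  758^565=627  758^566=2105  758^567=545  758^568=2038  758^569=1143
  758^570=1430  758^571=594  758^572=642  758^573=629  758^574=1480
  758^575=2097  758^576=904  758^577=112  758^578=1397  758^579=1272
  758^580=726
Found 726 at exponent 580.

580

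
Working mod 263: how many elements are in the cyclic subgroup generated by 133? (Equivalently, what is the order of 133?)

131

The order of 133 must divide p − 1 = 262 = 2 · 131.
Divisors: 1, 2, 131, 262.
Check each in increasing order: 133^1 ≡ 133;  133^2 ≡ 68;  133^131 ≡ 1.
Smallest exponent giving 1 is 131.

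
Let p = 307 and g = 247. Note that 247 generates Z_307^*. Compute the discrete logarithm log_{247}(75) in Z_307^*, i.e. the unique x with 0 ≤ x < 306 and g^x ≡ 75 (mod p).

179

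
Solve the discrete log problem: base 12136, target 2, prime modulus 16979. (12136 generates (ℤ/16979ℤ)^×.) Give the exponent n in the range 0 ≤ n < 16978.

Baby-step giant-step with m = ceil(sqrt(16978)) = 131.
Baby table (12136^j mod 16979 for j=0..130):
  0:1  1:12136  2:6650  3:3213  4:9184  5:6868  6:137  7:15669
  8:11163  9:15706  10:1762  11:7071  12:1790  13:7299  14:1221  15:12368
  16:3688  17:924  18:7524  19:15181  20:14466  21:13495  22:12865  23:7735
  24:12048  25:8359  26:12278  27:15083  28:13668  29:6997  30:3613  31:7590
  32:1165  33:11912  34:4826  35:7765  36:2590  37:4111  38:6794  39:1960
  40:15960  41:11107  42:15250  43:2900  44:13912  45:13835  46:13208  47:10528
  48:833  49:6783  50:4296  51:10726  52:9722  53:16100  54:12247  55:12405
  56:11266  57:9268  58:7552  59:15409  60:13897  61:1585  62:15332  63:13270
  64:15884  65:5637  66:2241  67:13397  68:12067  69:1237  70:2796  71:8214
  72:1395  73:1657  74:6216  75:16658  76:9514  77:4704  78:4346  79:6282
  80:2642  81:6960  82:13014  83:16225  84:1137  85:11684  86:5395  87:2696
  88:123  89:15555  90:2958  91:4682  92:9018  93:12793  94:16851  95:8660
  96:14729  97:13211  98:12978  99:3804  100:16422  101:14869  102:14351  103:10133
  104:12170  105:11778  106:8586  107:16552  108:13502  109:12922  110:3348  111:581
  112:4731  113:9417  114:16042  115:4498  116:243  117:11681  118:2945  119:16704
  120:7463  121:4982  122:16312  123:4271  124:12948  125:13262  126:3691  127:3374
  128:10495  129:7841  130:8060
Giant step factor: 12136^(-131) ≡ 5178 (mod 16979).
Scan 2·5178^i mod 16979 for i = 0, 1, …:
  i=0: 2   i=1: 10356   i=2: 3686   i=3: 1712
  i=4: 1698   i=5: 14101   i=6: 5278   i=7: 10273
  i=8: 15366   i=9: 1554     …   i=45: 1235
  i=46: 10726
Match at i=46, j=51: n = 46·131 + 51 = 6077.

6077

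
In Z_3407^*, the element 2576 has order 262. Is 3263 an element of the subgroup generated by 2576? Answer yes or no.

no

3263 ∈ ⟨2576⟩ iff 3263^262 ≡ 1 (mod 3407), since |⟨2576⟩| = 262.
3263^262 mod 3407 = 2398.
Since 2398 ≠ 1, 3263 does not lie in the subgroup.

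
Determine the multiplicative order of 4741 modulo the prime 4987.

277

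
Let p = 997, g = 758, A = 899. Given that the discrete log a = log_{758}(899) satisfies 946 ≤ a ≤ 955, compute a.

947

Compute 758^946 mod 997 = 647, then multiply by 758 repeatedly:
  758^946=647  758^947=899
Found 899 at exponent 947.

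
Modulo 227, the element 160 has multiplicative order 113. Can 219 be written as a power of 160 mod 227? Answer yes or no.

yes

219 ∈ ⟨160⟩ iff 219^113 ≡ 1 (mod 227), since |⟨160⟩| = 113.
219^113 mod 227 = 1.
Since 1 = 1, 219 lies in the subgroup.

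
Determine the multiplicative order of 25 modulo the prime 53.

26

The order of 25 must divide p − 1 = 52 = 2^2 · 13.
Divisors: 1, 2, 4, 13, 26, 52.
Check each in increasing order: 25^1 ≡ 25;  25^2 ≡ 42;  25^4 ≡ 15;  25^13 ≡ 52;  25^26 ≡ 1.
Smallest exponent giving 1 is 26.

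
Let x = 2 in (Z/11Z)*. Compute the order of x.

10

The order of 2 must divide p − 1 = 10 = 2 · 5.
Divisors: 1, 2, 5, 10.
Check each in increasing order: 2^1 ≡ 2;  2^2 ≡ 4;  2^5 ≡ 10;  2^10 ≡ 1.
Smallest exponent giving 1 is 10.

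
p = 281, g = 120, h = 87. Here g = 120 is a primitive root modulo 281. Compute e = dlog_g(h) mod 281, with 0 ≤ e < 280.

Baby-step giant-step with m = ceil(sqrt(280)) = 17.
Baby table (120^j mod 281 for j=0..16):
  0:1  1:120  2:69  3:131  4:265  5:47  6:20  7:152
  8:256  9:91  10:242  11:97  12:119  13:230  14:62  15:134
  16:63
Giant step factor: 120^(-17) ≡ 52 (mod 281).
Scan 87·52^i mod 281 for i = 0, 1, …:
  i=0: 87   i=1: 28   i=2: 51   i=3: 123
  i=4: 214   i=5: 169   i=6: 77   i=7: 70
  i=8: 268   i=9: 167   i=10: 254   i=11: 1
Match at i=11, j=0: e = 11·17 + 0 = 187.

187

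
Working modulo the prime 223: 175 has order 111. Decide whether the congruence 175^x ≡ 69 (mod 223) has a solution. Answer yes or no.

69 ∈ ⟨175⟩ iff 69^111 ≡ 1 (mod 223), since |⟨175⟩| = 111.
69^111 mod 223 = 1.
Since 1 = 1, 69 lies in the subgroup.

yes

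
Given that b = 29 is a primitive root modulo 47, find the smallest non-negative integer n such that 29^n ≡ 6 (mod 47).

30

Successive powers of 29 modulo 47:
  29^0=1  29^1=29  29^2=42  29^3=43  29^4=25  29^5=20
  29^6=16  29^7=41  29^8=14  29^9=30  29^10=24  29^11=38
  29^12=21  29^13=45  29^14=36  29^15=10  29^16=8  29^17=44
  29^18=7  29^19=15  29^20=12  29^21=19  29^22=34  29^23=46
  29^24=18  29^25=5  29^26=4  29^27=22  29^28=27  29^29=31
  29^30=6
So 29^30 ≡ 6 (mod 47), giving n = 30.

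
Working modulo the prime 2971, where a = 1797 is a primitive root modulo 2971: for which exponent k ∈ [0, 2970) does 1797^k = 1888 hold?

2552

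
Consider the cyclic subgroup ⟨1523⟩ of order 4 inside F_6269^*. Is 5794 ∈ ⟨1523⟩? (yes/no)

no

⟨1523⟩ has order 4; its elements mod 6269 are {1, 1523, 4746, 6268}.
5794 is not in this set.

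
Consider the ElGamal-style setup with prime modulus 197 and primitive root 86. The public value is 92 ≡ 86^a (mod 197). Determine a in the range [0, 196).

Baby-step giant-step with m = ceil(sqrt(196)) = 14.
Baby table (86^j mod 197 for j=0..13):
  0:1  1:86  2:107  3:140  4:23  5:8  6:97  7:68
  8:135  9:184  10:64  11:185  12:150  13:95
Giant step factor: 86^(-14) ≡ 161 (mod 197).
Scan 92·161^i mod 197 for i = 0, 1, …:
  i=0: 92   i=1: 37   i=2: 47   i=3: 81
  i=4: 39   i=5: 172   i=6: 112   i=7: 105
  i=8: 160   i=9: 150
Match at i=9, j=12: a = 9·14 + 12 = 138.

138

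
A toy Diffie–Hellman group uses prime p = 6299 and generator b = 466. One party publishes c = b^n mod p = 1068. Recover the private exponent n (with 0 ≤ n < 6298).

Baby-step giant-step with m = ceil(sqrt(6298)) = 80.
Baby table (466^j mod 6299 for j=0..79):
  0:1  1:466  2:2990  3:1261  4:1819  5:3588  6:2773  7:923
  8:1786  9:808  10:4887  11:3403  12:4749  13:2085  14:1564  15:4439
  16:2502  17:617  18:4067  19:5522  20:3260  21:1101  22:2847  23:3912
  24:2581  25:5936  26:915  27:4357  28:2084  29:1098  30:1449  31:1241
  32:5097  33:479  34:2749  35:2337  36:5614  37:2039  38:5324  39:5477
  40:1187  41:5129  42:2793  43:3944  44:4895  45:832  46:3473  47:5874
  48:3518  49:1648  50:5789  51:1702  52:5757  53:5687  54:4562  55:3129
  56:3045  57:1695  58:2495  59:3654  60:2034  61:2994  62:3125  63:1181
  64:2333  65:3750  66:2677  67:280  68:4500  69:5732  70:336  71:5400
  72:3099  73:1663  74:181  75:2459  76:5775  77:1477  78:1691  79:631
Giant step factor: 466^(-80) ≡ 929 (mod 6299).
Scan 1068·929^i mod 6299 for i = 0, 1, …:
  i=0: 1068   i=1: 3229   i=2: 1417   i=3: 6201
  i=4: 3443   i=5: 4954   i=6: 3996   i=7: 2173
  i=8: 3037   i=9: 5720     …   i=61: 681
  i=62: 2749
Match at i=62, j=34: n = 62·80 + 34 = 4994.

4994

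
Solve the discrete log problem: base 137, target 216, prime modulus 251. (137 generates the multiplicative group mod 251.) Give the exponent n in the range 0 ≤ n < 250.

77

Baby-step giant-step with m = ceil(sqrt(250)) = 16.
Baby table (137^j mod 251 for j=0..15):
  0:1  1:137  2:195  3:109  4:124  5:171  6:84  7:213
  8:65  9:120  10:125  11:57  12:28  13:71  14:189  15:40
Giant step factor: 137^(-16) ≡ 245 (mod 251).
Scan 216·245^i mod 251 for i = 0, 1, …:
  i=0: 216   i=1: 210   i=2: 246   i=3: 30
  i=4: 71
Match at i=4, j=13: n = 4·16 + 13 = 77.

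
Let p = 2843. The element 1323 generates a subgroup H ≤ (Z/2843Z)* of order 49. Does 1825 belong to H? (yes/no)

1825 ∈ ⟨1323⟩ iff 1825^49 ≡ 1 (mod 2843), since |⟨1323⟩| = 49.
1825^49 mod 2843 = 1.
Since 1 = 1, 1825 lies in the subgroup.

yes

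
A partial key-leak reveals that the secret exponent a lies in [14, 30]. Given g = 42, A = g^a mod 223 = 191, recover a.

27

Compute 42^14 mod 223 = 153, then multiply by 42 repeatedly:
  42^14=153  42^15=182  42^16=62  42^17=151  42^18=98
  42^19=102  42^20=47  42^21=190  42^22=175  42^23=214
  42^24=68  42^25=180  42^26=201  42^27=191
Found 191 at exponent 27.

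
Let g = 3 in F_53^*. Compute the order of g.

The order of 3 must divide p − 1 = 52 = 2^2 · 13.
Divisors: 1, 2, 4, 13, 26, 52.
Check each in increasing order: 3^1 ≡ 3;  3^2 ≡ 9;  3^4 ≡ 28;  3^13 ≡ 30;  3^26 ≡ 52;  3^52 ≡ 1.
Smallest exponent giving 1 is 52.

52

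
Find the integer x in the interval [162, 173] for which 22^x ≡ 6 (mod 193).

166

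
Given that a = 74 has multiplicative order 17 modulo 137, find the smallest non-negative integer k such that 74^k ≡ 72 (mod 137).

10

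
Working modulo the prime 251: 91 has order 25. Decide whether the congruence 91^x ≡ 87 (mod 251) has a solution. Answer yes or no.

no

⟨91⟩ has order 25; its elements mod 251 are {1, 4, 5, 16, 20, 25, 51, 63, 64, 69, 80, 91, 94, 100, 113, 123, 125, 149, 201, 204, 211, 219, 241, 243, 249}.
87 is not in this set.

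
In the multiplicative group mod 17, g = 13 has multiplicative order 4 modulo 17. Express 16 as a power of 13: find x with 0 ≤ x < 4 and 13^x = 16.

Successive powers of 13 modulo 17:
  13^0=1  13^1=13  13^2=16
So 13^2 ≡ 16 (mod 17), giving x = 2.

2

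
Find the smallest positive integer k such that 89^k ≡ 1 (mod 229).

12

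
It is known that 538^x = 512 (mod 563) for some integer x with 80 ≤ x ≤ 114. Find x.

99

Compute 538^80 mod 563 = 339, then multiply by 538 repeatedly:
  538^80=339  538^81=533  538^82=187  538^83=392  538^84=334
  538^85=95  538^86=440  538^87=260  538^88=256  538^89=356
  538^90=108  538^91=115  538^92=503  538^93=374  538^94=221
  538^95=105  538^96=190  538^97=317  538^98=520  538^99=512
Found 512 at exponent 99.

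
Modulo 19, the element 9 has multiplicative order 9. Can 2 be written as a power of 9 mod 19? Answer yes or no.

no

⟨9⟩ has order 9; its elements mod 19 are {1, 4, 5, 6, 7, 9, 11, 16, 17}.
2 is not in this set.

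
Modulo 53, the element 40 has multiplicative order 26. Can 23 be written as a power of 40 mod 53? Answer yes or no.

23 ∈ ⟨40⟩ iff 23^26 ≡ 1 (mod 53), since |⟨40⟩| = 26.
23^26 mod 53 = 52.
Since 52 ≠ 1, 23 does not lie in the subgroup.

no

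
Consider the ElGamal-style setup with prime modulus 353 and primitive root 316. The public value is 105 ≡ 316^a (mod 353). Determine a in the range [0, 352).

91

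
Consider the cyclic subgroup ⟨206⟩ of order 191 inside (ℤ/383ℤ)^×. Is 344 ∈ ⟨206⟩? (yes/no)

yes

344 ∈ ⟨206⟩ iff 344^191 ≡ 1 (mod 383), since |⟨206⟩| = 191.
344^191 mod 383 = 1.
Since 1 = 1, 344 lies in the subgroup.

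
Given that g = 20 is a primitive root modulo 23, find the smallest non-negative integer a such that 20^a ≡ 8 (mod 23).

10

Successive powers of 20 modulo 23:
  20^0=1  20^1=20  20^2=9  20^3=19  20^4=12  20^5=10
  20^6=16  20^7=21  20^8=6  20^9=5  20^10=8
So 20^10 ≡ 8 (mod 23), giving a = 10.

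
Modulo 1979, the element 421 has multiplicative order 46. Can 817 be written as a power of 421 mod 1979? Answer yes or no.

yes

817 ∈ ⟨421⟩ iff 817^46 ≡ 1 (mod 1979), since |⟨421⟩| = 46.
817^46 mod 1979 = 1.
Since 1 = 1, 817 lies in the subgroup.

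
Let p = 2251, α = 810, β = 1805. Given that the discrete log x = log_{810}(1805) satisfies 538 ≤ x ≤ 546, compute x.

544

Compute 810^538 mod 2251 = 458, then multiply by 810 repeatedly:
  810^538=458  810^539=1816  810^540=1057  810^541=790  810^542=616
  810^543=1489  810^544=1805
Found 1805 at exponent 544.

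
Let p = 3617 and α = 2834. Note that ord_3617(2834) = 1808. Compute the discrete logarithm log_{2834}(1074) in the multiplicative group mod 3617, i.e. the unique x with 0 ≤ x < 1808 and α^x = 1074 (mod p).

870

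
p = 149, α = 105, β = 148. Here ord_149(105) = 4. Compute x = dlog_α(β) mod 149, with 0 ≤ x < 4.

2

Successive powers of 105 modulo 149:
  105^0=1  105^1=105  105^2=148
So 105^2 ≡ 148 (mod 149), giving x = 2.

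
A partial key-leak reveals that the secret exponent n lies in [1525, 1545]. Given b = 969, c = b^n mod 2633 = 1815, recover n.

1532

Compute 969^1525 mod 2633 = 2546, then multiply by 969 repeatedly:
  969^1525=2546  969^1526=2586  969^1527=1851  969^1528=546  969^1529=2474
  969^1530=1276  969^1531=1567  969^1532=1815
Found 1815 at exponent 1532.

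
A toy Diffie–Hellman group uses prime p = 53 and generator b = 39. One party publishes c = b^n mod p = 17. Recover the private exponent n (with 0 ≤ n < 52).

18

Successive powers of 39 modulo 53:
  39^0=1  39^1=39  39^2=37  39^3=12  39^4=44  39^5=20
  39^6=38  39^7=51  39^8=28  39^9=32  39^10=29  39^11=18
  39^12=13  39^13=30  39^14=4  39^15=50  39^16=42  39^17=48
  39^18=17
So 39^18 ≡ 17 (mod 53), giving n = 18.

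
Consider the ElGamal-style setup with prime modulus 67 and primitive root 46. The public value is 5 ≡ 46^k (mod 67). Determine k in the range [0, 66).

21

Baby-step giant-step with m = ceil(sqrt(66)) = 9.
Baby table (46^j mod 67 for j=0..8):
  0:1  1:46  2:39  3:52  4:47  5:18  6:24  7:32
  8:65
Giant step factor: 46^(-9) ≡ 8 (mod 67).
Scan 5·8^i mod 67 for i = 0, 1, …:
  i=0: 5   i=1: 40   i=2: 52
Match at i=2, j=3: k = 2·9 + 3 = 21.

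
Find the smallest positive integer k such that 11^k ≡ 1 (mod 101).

The order of 11 must divide p − 1 = 100 = 2^2 · 5^2.
Divisors: 1, 2, 4, 5, 10, 20, 25, 50, 100.
Check each in increasing order: 11^1 ≡ 11;  11^2 ≡ 20;  11^4 ≡ 97;  11^5 ≡ 57;  11^10 ≡ 17;  11^20 ≡ 87;  11^25 ≡ 10;  11^50 ≡ 100;  11^100 ≡ 1.
Smallest exponent giving 1 is 100.

100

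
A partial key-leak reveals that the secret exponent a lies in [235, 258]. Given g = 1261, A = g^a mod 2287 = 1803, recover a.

Compute 1261^235 mod 2287 = 1822, then multiply by 1261 repeatedly:
  1261^235=1822  1261^236=1394  1261^237=1418  1261^238=1951  1261^239=1686
  1261^240=1423  1261^241=1395  1261^242=392  1261^243=320  1261^244=1008
  1261^245=1803
Found 1803 at exponent 245.

245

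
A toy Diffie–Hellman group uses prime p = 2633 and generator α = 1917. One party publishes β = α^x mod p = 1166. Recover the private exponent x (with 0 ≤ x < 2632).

Baby-step giant-step with m = ceil(sqrt(2632)) = 52.
Baby table (1917^j mod 2633 for j=0..51):
  0:1  1:1917  2:1854  3:2201  4:1251  5:2137  6:2314  7:1966
  8:999  9:892  10:1147  11:244  12:1707  13:2133  14:2545  15:2449
  16:94  17:1154  18:498  19:1520  20:1742  21:770  22:1610  23:494
  24:1751  25:2225  26:2498  27:1872  28:2478  29:394  30:2260  31:1135
  32:937  33:523  34:2051  35:698  36:502  37:1289  38:1259  39:1675
  40:1348  41:1143  42:475  43:2190  44:1228  45:174  46:1800  47:1370
  48:1189  49:1768  50:585  51:2420
Giant step factor: 1917^(-52) ≡ 1521 (mod 2633).
Scan 1166·1521^i mod 2633 for i = 0, 1, …:
  i=0: 1166   i=1: 1477   i=2: 568   i=3: 304
  i=4: 1609   i=5: 1232   i=6: 1809   i=7: 4
  i=8: 818   i=9: 1402     …   i=38: 1869
  i=39: 1742
Match at i=39, j=20: x = 39·52 + 20 = 2048.

2048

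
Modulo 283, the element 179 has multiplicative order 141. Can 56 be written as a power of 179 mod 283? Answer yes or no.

56 ∈ ⟨179⟩ iff 56^141 ≡ 1 (mod 283), since |⟨179⟩| = 141.
56^141 mod 283 = 282.
Since 282 ≠ 1, 56 does not lie in the subgroup.

no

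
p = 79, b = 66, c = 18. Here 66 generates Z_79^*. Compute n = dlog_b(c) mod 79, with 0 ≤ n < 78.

30

Successive powers of 66 modulo 79:
  66^0=1  66^1=66  66^2=11  66^3=15  66^4=42  66^5=7
  66^6=67  66^7=77  66^8=26  66^9=57  66^10=49  66^11=74
  66^12=65  66^13=24  66^14=4  66^15=27  66^16=44  66^17=60
  66^18=10  66^19=28  66^20=31  66^21=71  66^22=25  66^23=70
  66^24=38  66^25=59  66^26=23  66^27=17  66^28=16  66^29=29
  66^30=18
So 66^30 ≡ 18 (mod 79), giving n = 30.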